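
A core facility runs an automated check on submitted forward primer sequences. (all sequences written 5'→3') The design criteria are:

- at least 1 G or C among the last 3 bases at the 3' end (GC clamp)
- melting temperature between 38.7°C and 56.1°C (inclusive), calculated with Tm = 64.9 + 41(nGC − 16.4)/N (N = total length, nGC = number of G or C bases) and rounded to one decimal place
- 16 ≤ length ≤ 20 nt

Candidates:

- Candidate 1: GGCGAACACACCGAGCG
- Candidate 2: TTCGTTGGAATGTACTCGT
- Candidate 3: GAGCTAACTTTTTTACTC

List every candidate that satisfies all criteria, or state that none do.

Candidate 1, Candidate 2 and Candidate 3.

Candidate 1 (17 nt, A=5 T=0 G=6 C=6): 3' end GCG has 3 G/C ✓; Tm = 64.9 + 41·(12 − 16.4)/17 = 54.3°C ✓; length 17 ✓ — passes.
Candidate 2 (19 nt, A=3 T=8 G=5 C=3): 3' end CGT has 2 G/C ✓; Tm = 64.9 + 41·(8 − 16.4)/19 = 46.8°C ✓; length 19 ✓ — passes.
Candidate 3 (18 nt, A=4 T=8 G=2 C=4): 3' end CTC has 2 G/C ✓; Tm = 64.9 + 41·(6 − 16.4)/18 = 41.2°C ✓; length 18 ✓ — passes.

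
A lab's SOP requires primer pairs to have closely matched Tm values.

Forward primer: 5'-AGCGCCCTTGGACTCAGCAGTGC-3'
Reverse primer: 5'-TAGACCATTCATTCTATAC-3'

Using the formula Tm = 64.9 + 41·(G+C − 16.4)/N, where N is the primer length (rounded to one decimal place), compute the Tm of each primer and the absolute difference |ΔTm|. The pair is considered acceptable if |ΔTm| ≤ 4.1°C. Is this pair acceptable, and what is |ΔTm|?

|ΔTm| = 19.9°C; the pair is not acceptable.

Forward: G+C = 15, N = 23 → Tm = 64.9 + 41·(15 − 16.4)/23 = 62.4°C.
Reverse: G+C = 6, N = 19 → Tm = 64.9 + 41·(6 − 16.4)/19 = 42.5°C.
|ΔTm| = |62.4 − 42.5| = 19.9°C, > 4.1°C.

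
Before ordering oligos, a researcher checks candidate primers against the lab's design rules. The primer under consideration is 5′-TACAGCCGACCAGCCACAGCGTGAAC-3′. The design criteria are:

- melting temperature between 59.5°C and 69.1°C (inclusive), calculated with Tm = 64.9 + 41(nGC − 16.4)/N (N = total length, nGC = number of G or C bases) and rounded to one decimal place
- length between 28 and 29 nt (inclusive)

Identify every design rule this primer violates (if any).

Base counts: A=8, T=2, G=6, C=10 (length 26).
Tm: Tm = 64.9 + 41·(16 − 16.4)/26 = 64.3°C ✓
length: length 26, outside 28–29 ✗

Fails: length.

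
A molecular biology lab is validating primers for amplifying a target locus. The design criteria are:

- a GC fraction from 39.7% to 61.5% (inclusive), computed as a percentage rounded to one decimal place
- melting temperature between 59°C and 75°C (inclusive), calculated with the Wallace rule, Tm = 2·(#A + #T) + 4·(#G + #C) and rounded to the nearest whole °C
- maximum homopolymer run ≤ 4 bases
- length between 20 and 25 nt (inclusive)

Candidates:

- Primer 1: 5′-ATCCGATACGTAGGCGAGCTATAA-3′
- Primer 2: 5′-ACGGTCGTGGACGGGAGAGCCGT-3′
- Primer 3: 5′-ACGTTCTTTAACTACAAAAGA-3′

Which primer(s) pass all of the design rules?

Primer 1 only.

Primer 1 (24 nt, A=8 T=5 G=6 C=5): GC 11/24 = 45.8% ✓; Tm = 2·13 + 4·11 = 70°C ✓; longest run = 2 ✓; length 24 ✓ — passes.
Primer 2 (23 nt, A=4 T=3 G=11 C=5): GC 16/23 = 69.6%, outside 39.7–61.5% ✗; Tm = 2·7 + 4·16 = 78°C, outside 59–75°C ✗; longest run = 3 ✓; length 23 ✓ — fails.
Primer 3 (21 nt, A=9 T=6 G=2 C=4): GC 6/21 = 28.6%, outside 39.7–61.5% ✗; Tm = 2·15 + 4·6 = 54°C, outside 59–75°C ✗; longest run = 4 ✓; length 21 ✓ — fails.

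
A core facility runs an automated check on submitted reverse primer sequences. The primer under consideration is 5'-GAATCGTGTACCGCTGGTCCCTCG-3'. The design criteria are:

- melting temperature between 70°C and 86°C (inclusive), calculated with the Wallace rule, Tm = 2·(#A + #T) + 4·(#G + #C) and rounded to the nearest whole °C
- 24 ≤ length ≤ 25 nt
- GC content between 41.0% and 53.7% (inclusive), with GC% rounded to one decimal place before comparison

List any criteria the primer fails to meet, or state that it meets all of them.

Base counts: A=3, T=6, G=7, C=8 (length 24).
Tm: Tm = 2·9 + 4·15 = 78°C ✓
length: length 24 ✓
GC content: GC 15/24 = 62.5%, outside 41.0–53.7% ✗

Fails: GC content.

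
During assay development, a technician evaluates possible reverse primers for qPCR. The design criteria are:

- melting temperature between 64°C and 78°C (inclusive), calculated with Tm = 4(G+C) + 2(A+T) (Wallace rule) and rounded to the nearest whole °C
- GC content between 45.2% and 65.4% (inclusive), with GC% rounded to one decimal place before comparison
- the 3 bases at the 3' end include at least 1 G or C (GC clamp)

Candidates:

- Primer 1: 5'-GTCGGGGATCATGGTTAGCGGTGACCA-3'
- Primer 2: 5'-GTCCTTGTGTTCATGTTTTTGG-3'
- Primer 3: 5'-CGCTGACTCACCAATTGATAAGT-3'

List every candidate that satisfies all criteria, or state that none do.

None of the candidates satisfy all criteria.

Primer 1 (27 nt, A=5 T=6 G=11 C=5): Tm = 2·11 + 4·16 = 86°C, outside 64–78°C ✗; GC 16/27 = 59.3% ✓; 3' end CCA has 2 G/C ✓ — fails.
Primer 2 (22 nt, A=1 T=12 G=6 C=3): Tm = 2·13 + 4·9 = 62°C, outside 64–78°C ✗; GC 9/22 = 40.9%, outside 45.2–65.4% ✗; 3' end TGG has 2 G/C ✓ — fails.
Primer 3 (23 nt, A=7 T=6 G=4 C=6): Tm = 2·13 + 4·10 = 66°C ✓; GC 10/23 = 43.5%, outside 45.2–65.4% ✗; 3' end AGT has 1 G/C ✓ — fails.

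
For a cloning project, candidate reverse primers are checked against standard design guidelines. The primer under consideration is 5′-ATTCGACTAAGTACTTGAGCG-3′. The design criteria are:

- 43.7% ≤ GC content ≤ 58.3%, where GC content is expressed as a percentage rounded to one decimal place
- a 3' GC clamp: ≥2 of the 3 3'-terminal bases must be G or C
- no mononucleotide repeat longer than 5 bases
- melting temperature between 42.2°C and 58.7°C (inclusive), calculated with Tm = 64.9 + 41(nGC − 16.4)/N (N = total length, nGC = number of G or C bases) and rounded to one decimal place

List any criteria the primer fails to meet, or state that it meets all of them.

Base counts: A=6, T=6, G=5, C=4 (length 21).
GC content: GC 9/21 = 42.9%, outside 43.7–58.3% ✗
GC clamp: 3' end GCG has 3 G/C ✓
homopolymer run: longest run = 2 ✓
Tm: Tm = 64.9 + 41·(9 − 16.4)/21 = 50.5°C ✓

Fails: GC content.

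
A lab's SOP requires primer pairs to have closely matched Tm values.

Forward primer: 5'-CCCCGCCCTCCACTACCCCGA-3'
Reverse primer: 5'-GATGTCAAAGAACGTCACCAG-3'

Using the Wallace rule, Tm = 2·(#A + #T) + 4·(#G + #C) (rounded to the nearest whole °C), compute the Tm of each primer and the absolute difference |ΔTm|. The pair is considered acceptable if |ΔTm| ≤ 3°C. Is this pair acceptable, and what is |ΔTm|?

|ΔTm| = 12°C; the pair is not acceptable.

Forward: A=3 T=2 G=2 C=14 → Tm = 2·5 + 4·16 = 74°C.
Reverse: A=8 T=3 G=5 C=5 → Tm = 2·11 + 4·10 = 62°C.
|ΔTm| = |74 − 62| = 12°C, > 3°C.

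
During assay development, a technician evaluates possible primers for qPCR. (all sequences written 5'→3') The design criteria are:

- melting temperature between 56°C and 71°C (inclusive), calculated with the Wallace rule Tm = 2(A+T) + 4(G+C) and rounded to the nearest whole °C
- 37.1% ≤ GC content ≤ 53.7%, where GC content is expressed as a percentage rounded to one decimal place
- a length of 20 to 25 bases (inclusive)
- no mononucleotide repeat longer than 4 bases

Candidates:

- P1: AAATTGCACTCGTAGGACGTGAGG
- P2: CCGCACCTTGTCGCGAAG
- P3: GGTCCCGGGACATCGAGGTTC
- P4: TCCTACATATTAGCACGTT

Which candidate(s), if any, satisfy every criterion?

None of the candidates satisfy all criteria.

P1 (24 nt, A=7 T=5 G=8 C=4): Tm = 2·12 + 4·12 = 72°C, outside 56–71°C ✗; GC 12/24 = 50.0% ✓; length 24 ✓; longest run = 3 ✓ — fails.
P2 (18 nt, A=3 T=3 G=5 C=7): Tm = 2·6 + 4·12 = 60°C ✓; GC 12/18 = 66.7%, outside 37.1–53.7% ✗; length 18, outside 20–25 ✗; longest run = 2 ✓ — fails.
P3 (21 nt, A=3 T=4 G=8 C=6): Tm = 2·7 + 4·14 = 70°C ✓; GC 14/21 = 66.7%, outside 37.1–53.7% ✗; length 21 ✓; longest run = 3 ✓ — fails.
P4 (19 nt, A=5 T=7 G=2 C=5): Tm = 2·12 + 4·7 = 52°C, outside 56–71°C ✗; GC 7/19 = 36.8%, outside 37.1–53.7% ✗; length 19, outside 20–25 ✗; longest run = 2 ✓ — fails.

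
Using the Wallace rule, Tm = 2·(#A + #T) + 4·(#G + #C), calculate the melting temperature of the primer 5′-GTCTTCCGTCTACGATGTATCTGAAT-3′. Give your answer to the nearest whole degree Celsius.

74°C

Base counts: A=5, T=10, G=5, C=6 (length 26).
Tm = 2·(5+10) + 4·(5+6) = 2·15 + 4·11 = 30 + 44 = 74°C.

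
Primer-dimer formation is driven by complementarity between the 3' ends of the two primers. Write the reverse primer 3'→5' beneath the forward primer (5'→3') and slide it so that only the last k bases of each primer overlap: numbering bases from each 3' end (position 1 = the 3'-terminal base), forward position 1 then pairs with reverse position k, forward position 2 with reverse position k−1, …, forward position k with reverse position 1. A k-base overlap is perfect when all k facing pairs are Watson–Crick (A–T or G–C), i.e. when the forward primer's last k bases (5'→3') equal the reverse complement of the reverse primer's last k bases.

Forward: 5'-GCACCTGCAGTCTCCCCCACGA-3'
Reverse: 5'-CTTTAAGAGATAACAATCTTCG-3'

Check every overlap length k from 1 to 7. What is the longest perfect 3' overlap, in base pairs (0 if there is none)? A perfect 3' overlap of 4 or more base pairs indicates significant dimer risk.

Last 7 bases (5'→3') — forward …CCCACGA, reverse …ATCTTCG.
Reverse complement of the reverse primer's last 7 bases: CGAAGAT; its first k bases are the reverse complement of the reverse primer's last k bases, so a perfect k-base overlap needs the forward primer's last k bases to equal them.
Comparing (forward last k vs required): k=1: A vs C ✗; k=2: GA vs CG ✗; k=3: CGA vs CGA ✓; k=4: ACGA vs CGAA ✗; k=5: CACGA vs CGAAG ✗; k=6: CCACGA vs CGAAGA ✗; k=7: CCCACGA vs CGAAGAT ✗.
Only k = 3 is perfect, so the longest perfect 3' overlap is 3.

Longest perfect overlap: 3 complementary base pairs; below the dimer-risk threshold (threshold 4).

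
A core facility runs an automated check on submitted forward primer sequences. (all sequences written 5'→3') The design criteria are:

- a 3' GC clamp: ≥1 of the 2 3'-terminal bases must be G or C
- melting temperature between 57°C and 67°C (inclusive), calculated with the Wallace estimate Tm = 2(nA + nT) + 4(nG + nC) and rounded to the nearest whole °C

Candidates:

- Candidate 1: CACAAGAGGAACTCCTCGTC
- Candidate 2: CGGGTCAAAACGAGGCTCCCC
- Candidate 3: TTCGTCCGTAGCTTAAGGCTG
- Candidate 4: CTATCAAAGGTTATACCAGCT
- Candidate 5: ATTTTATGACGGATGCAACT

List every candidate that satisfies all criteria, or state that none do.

Candidate 1, Candidate 3 and Candidate 4.

Candidate 1 (20 nt, A=6 T=3 G=4 C=7): 3' end TC has 1 G/C ✓; Tm = 2·9 + 4·11 = 62°C ✓ — passes.
Candidate 2 (21 nt, A=5 T=2 G=6 C=8): 3' end CC has 2 G/C ✓; Tm = 2·7 + 4·14 = 70°C, outside 57–67°C ✗ — fails.
Candidate 3 (21 nt, A=3 T=7 G=6 C=5): 3' end TG has 1 G/C ✓; Tm = 2·10 + 4·11 = 64°C ✓ — passes.
Candidate 4 (21 nt, A=7 T=6 G=3 C=5): 3' end CT has 1 G/C ✓; Tm = 2·13 + 4·8 = 58°C ✓ — passes.
Candidate 5 (20 nt, A=6 T=7 G=4 C=3): 3' end CT has 1 G/C ✓; Tm = 2·13 + 4·7 = 54°C, outside 57–67°C ✗ — fails.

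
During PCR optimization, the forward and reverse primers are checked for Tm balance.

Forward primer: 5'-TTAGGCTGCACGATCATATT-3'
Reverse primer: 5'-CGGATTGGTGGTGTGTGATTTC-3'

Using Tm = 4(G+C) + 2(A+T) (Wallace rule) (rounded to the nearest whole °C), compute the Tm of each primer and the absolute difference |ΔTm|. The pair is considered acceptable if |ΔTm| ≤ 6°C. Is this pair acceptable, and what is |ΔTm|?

Forward: A=5 T=7 G=4 C=4 → Tm = 2·12 + 4·8 = 56°C.
Reverse: A=2 T=9 G=9 C=2 → Tm = 2·11 + 4·11 = 66°C.
|ΔTm| = |56 − 66| = 10°C, > 6°C.

|ΔTm| = 10°C; the pair is not acceptable.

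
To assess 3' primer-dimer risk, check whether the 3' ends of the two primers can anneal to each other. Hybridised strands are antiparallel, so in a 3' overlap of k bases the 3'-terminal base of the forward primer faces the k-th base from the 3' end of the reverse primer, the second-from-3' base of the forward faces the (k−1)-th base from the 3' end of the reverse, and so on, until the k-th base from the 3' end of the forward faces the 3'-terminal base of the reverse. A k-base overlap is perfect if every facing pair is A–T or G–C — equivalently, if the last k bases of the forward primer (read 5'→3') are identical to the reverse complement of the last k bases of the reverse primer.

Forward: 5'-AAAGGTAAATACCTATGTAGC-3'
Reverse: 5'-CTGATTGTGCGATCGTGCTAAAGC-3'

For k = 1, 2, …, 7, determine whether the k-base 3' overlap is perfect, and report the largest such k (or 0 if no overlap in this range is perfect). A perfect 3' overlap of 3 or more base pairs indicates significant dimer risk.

Longest perfect overlap: 2 complementary base pairs; below the dimer-risk threshold (threshold 3).

Last 7 bases (5'→3') — forward …ATGTAGC, reverse …CTAAAGC.
Reverse complement of the reverse primer's last 7 bases: GCTTTAG; its first k bases are the reverse complement of the reverse primer's last k bases, so a perfect k-base overlap needs the forward primer's last k bases to equal them.
Comparing (forward last k vs required): k=1: C vs G ✗; k=2: GC vs GC ✓; k=3: AGC vs GCT ✗; k=4: TAGC vs GCTT ✗; k=5: GTAGC vs GCTTT ✗; k=6: TGTAGC vs GCTTTA ✗; k=7: ATGTAGC vs GCTTTAG ✗.
Only k = 2 is perfect, so the longest perfect 3' overlap is 2.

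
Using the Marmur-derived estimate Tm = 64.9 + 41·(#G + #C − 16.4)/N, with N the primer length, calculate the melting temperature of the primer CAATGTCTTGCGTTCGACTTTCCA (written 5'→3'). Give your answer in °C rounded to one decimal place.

Base counts: A=4, T=9, G=4, C=7; G+C = 11, N = 24.
Tm = 64.9 + 41·(11 − 16.4)/24 = 64.9 + -221.40/24 = 55.7°C.

55.7°C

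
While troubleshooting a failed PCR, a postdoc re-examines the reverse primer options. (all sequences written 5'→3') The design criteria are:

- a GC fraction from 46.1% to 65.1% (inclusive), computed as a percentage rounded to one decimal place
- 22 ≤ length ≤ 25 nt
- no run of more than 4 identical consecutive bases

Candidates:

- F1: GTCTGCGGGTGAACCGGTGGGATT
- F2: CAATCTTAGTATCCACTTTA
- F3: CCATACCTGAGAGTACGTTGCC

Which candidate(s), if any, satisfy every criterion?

F1 and F3.

F1 (24 nt, A=3 T=6 G=11 C=4): GC 15/24 = 62.5% ✓; length 24 ✓; longest run = 3 ✓ — passes.
F2 (20 nt, A=6 T=8 G=1 C=5): GC 6/20 = 30.0%, outside 46.1–65.1% ✗; length 20, outside 22–25 ✗; longest run = 3 ✓ — fails.
F3 (22 nt, A=5 T=5 G=5 C=7): GC 12/22 = 54.5% ✓; length 22 ✓; longest run = 2 ✓ — passes.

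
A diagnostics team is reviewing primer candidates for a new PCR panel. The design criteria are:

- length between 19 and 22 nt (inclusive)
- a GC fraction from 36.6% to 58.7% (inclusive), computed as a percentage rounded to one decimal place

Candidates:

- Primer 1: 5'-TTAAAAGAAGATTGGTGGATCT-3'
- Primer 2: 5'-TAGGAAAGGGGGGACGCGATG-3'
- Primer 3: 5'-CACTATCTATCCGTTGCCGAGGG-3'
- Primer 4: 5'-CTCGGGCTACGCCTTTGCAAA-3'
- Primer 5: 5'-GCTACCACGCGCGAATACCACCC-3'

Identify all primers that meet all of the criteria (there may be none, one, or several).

Primer 1 (22 nt, A=8 T=7 G=6 C=1): length 22 ✓; GC 7/22 = 31.8%, outside 36.6–58.7% ✗ — fails.
Primer 2 (21 nt, A=6 T=2 G=11 C=2): length 21 ✓; GC 13/21 = 61.9%, outside 36.6–58.7% ✗ — fails.
Primer 3 (23 nt, A=4 T=6 G=6 C=7): length 23, outside 19–22 ✗; GC 13/23 = 56.5% ✓ — fails.
Primer 4 (21 nt, A=4 T=5 G=5 C=7): length 21 ✓; GC 12/21 = 57.1% ✓ — passes.
Primer 5 (23 nt, A=6 T=2 G=4 C=11): length 23, outside 19–22 ✗; GC 15/23 = 65.2%, outside 36.6–58.7% ✗ — fails.

Primer 4 only.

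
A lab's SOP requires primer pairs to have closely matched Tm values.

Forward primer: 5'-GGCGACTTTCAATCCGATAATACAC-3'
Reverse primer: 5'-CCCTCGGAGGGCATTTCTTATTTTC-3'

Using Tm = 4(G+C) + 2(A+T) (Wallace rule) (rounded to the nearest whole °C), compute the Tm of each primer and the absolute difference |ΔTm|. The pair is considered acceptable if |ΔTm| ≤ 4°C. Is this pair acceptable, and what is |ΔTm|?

|ΔTm| = 2°C; the pair is acceptable.

Forward: A=8 T=6 G=4 C=7 → Tm = 2·14 + 4·11 = 72°C.
Reverse: A=3 T=10 G=5 C=7 → Tm = 2·13 + 4·12 = 74°C.
|ΔTm| = |72 − 74| = 2°C, ≤ 4°C.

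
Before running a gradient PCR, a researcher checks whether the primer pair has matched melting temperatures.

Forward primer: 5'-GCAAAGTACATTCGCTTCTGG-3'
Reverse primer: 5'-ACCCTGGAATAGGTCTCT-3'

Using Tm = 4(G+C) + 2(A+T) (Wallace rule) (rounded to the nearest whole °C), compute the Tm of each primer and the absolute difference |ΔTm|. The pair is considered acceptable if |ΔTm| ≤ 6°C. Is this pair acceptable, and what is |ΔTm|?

Forward: A=5 T=6 G=5 C=5 → Tm = 2·11 + 4·10 = 62°C.
Reverse: A=4 T=5 G=4 C=5 → Tm = 2·9 + 4·9 = 54°C.
|ΔTm| = |62 − 54| = 8°C, > 6°C.

|ΔTm| = 8°C; the pair is not acceptable.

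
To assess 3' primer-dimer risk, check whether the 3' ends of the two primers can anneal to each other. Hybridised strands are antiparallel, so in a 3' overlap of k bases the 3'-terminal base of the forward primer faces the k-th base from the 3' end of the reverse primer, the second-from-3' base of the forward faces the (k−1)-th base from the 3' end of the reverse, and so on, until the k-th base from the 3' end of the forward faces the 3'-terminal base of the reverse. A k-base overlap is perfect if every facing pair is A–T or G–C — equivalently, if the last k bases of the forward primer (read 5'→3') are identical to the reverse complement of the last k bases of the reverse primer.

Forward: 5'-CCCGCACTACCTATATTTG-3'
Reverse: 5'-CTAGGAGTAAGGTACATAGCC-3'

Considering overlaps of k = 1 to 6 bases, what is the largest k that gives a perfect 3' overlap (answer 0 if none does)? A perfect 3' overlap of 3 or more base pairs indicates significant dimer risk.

Longest perfect overlap: 1 complementary base pair; below the dimer-risk threshold (threshold 3).

Last 6 bases (5'→3') — forward …TATTTG, reverse …ATAGCC.
Reverse complement of the reverse primer's last 6 bases: GGCTAT; its first k bases are the reverse complement of the reverse primer's last k bases, so a perfect k-base overlap needs the forward primer's last k bases to equal them.
Comparing (forward last k vs required): k=1: G vs G ✓; k=2: TG vs GG ✗; k=3: TTG vs GGC ✗; k=4: TTTG vs GGCT ✗; k=5: ATTTG vs GGCTA ✗; k=6: TATTTG vs GGCTAT ✗.
Only k = 1 is perfect, so the longest perfect 3' overlap is 1.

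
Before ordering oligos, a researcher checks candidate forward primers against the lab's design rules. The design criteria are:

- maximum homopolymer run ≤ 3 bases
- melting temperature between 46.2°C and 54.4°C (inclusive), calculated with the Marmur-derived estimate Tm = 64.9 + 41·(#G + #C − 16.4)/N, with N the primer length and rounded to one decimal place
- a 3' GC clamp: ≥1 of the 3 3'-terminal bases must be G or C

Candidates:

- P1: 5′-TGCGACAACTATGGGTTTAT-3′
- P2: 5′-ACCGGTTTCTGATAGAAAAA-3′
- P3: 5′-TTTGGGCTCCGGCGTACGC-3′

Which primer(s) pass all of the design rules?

P1 (20 nt, A=5 T=7 G=5 C=3): longest run = 3 ✓; Tm = 64.9 + 41·(8 − 16.4)/20 = 47.7°C ✓; 3' end TAT has 0 G/C, need ≥1 ✗ — fails.
P2 (20 nt, A=8 T=5 G=4 C=3): longest run = 5, exceeds 3 ✗; Tm = 64.9 + 41·(7 − 16.4)/20 = 45.6°C, outside 46.2–54.4°C ✗; 3' end AAA has 0 G/C, need ≥1 ✗ — fails.
P3 (19 nt, A=1 T=5 G=7 C=6): longest run = 3 ✓; Tm = 64.9 + 41·(13 − 16.4)/19 = 57.6°C, outside 46.2–54.4°C ✗; 3' end CGC has 3 G/C ✓ — fails.

None of the candidates satisfy all criteria.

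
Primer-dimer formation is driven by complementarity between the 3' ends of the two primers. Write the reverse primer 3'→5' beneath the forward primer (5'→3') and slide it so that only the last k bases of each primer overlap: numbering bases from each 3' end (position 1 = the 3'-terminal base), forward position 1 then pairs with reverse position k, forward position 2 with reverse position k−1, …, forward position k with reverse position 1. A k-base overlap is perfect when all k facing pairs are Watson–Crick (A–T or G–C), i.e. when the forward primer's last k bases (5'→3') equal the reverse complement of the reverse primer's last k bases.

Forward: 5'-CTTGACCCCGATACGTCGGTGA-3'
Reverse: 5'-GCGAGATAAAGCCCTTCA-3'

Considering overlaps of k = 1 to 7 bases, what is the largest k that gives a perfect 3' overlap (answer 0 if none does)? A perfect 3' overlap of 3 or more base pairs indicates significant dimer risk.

Longest perfect overlap: 3 complementary base pairs; significant dimer risk (threshold 3).

Last 7 bases (5'→3') — forward …TCGGTGA, reverse …CCCTTCA.
Reverse complement of the reverse primer's last 7 bases: TGAAGGG; its first k bases are the reverse complement of the reverse primer's last k bases, so a perfect k-base overlap needs the forward primer's last k bases to equal them.
Comparing (forward last k vs required): k=1: A vs T ✗; k=2: GA vs TG ✗; k=3: TGA vs TGA ✓; k=4: GTGA vs TGAA ✗; k=5: GGTGA vs TGAAG ✗; k=6: CGGTGA vs TGAAGG ✗; k=7: TCGGTGA vs TGAAGGG ✗.
Only k = 3 is perfect, so the longest perfect 3' overlap is 3.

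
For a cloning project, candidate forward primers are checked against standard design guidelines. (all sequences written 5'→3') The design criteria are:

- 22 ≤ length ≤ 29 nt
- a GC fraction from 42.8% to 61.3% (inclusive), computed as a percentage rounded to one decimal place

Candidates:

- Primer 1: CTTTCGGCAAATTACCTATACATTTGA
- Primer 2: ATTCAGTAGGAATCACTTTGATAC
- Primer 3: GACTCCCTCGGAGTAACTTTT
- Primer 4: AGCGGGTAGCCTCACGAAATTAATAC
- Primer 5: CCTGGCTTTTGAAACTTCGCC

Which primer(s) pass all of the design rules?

Primer 1 (27 nt, A=8 T=10 G=3 C=6): length 27 ✓; GC 9/27 = 33.3%, outside 42.8–61.3% ✗ — fails.
Primer 2 (24 nt, A=8 T=8 G=4 C=4): length 24 ✓; GC 8/24 = 33.3%, outside 42.8–61.3% ✗ — fails.
Primer 3 (21 nt, A=4 T=7 G=4 C=6): length 21, outside 22–29 ✗; GC 10/21 = 47.6% ✓ — fails.
Primer 4 (26 nt, A=9 T=5 G=6 C=6): length 26 ✓; GC 12/26 = 46.2% ✓ — passes.
Primer 5 (21 nt, A=3 T=7 G=4 C=7): length 21, outside 22–29 ✗; GC 11/21 = 52.4% ✓ — fails.

Primer 4 only.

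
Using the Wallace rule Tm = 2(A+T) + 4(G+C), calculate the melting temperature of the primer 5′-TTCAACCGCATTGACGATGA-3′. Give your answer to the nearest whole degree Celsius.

Base counts: A=6, T=5, G=4, C=5 (length 20).
Tm = 2·(6+5) + 4·(4+5) = 2·11 + 4·9 = 22 + 36 = 58°C.

58°C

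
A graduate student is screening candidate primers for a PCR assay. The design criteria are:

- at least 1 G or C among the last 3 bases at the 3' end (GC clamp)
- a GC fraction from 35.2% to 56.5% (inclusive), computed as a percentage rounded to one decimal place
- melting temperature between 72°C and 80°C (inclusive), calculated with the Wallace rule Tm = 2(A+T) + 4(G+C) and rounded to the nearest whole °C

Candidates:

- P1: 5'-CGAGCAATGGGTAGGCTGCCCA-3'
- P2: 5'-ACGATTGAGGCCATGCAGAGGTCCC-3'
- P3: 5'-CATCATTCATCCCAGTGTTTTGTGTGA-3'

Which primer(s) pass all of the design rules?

P3 only.

P1 (22 nt, A=5 T=3 G=8 C=6): 3' end CCA has 2 G/C ✓; GC 14/22 = 63.6%, outside 35.2–56.5% ✗; Tm = 2·8 + 4·14 = 72°C ✓ — fails.
P2 (25 nt, A=6 T=4 G=8 C=7): 3' end CCC has 3 G/C ✓; GC 15/25 = 60.0%, outside 35.2–56.5% ✗; Tm = 2·10 + 4·15 = 80°C ✓ — fails.
P3 (27 nt, A=5 T=11 G=5 C=6): 3' end TGA has 1 G/C ✓; GC 11/27 = 40.7% ✓; Tm = 2·16 + 4·11 = 76°C ✓ — passes.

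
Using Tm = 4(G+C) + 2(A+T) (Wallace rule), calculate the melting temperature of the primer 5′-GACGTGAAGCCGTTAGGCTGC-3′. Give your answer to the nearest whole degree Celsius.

Base counts: A=4, T=4, G=8, C=5 (length 21).
Tm = 2·(4+4) + 4·(8+5) = 2·8 + 4·13 = 16 + 52 = 68°C.

68°C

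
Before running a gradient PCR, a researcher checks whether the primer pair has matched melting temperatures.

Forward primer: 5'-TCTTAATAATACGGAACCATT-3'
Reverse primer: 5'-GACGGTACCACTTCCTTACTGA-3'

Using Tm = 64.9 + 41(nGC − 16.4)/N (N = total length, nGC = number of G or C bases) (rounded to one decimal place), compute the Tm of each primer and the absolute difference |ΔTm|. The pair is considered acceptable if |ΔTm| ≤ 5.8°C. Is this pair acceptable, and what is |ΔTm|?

|ΔTm| = 10.2°C; the pair is not acceptable.

Forward: G+C = 6, N = 21 → Tm = 64.9 + 41·(6 − 16.4)/21 = 44.6°C.
Reverse: G+C = 11, N = 22 → Tm = 64.9 + 41·(11 − 16.4)/22 = 54.8°C.
|ΔTm| = |44.6 − 54.8| = 10.2°C, > 5.8°C.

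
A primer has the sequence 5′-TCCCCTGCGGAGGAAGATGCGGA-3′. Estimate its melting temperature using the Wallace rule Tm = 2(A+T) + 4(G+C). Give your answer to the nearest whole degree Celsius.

76°C

Base counts: A=5, T=3, G=9, C=6 (length 23).
Tm = 2·(5+3) + 4·(9+6) = 2·8 + 4·15 = 16 + 60 = 76°C.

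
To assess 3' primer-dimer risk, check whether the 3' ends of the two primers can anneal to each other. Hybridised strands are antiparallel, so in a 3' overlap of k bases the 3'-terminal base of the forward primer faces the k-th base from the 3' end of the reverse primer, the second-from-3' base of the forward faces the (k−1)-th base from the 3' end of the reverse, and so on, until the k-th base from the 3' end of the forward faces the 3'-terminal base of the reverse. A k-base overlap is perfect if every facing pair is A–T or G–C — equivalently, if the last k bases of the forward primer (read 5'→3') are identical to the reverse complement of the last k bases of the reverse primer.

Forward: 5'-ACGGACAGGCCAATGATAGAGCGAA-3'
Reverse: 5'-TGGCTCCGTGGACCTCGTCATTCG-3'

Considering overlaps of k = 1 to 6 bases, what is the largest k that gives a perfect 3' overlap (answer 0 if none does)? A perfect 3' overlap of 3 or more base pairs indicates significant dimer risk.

Last 6 bases (5'→3') — forward …AGCGAA, reverse …CATTCG.
Reverse complement of the reverse primer's last 6 bases: CGAATG; its first k bases are the reverse complement of the reverse primer's last k bases, so a perfect k-base overlap needs the forward primer's last k bases to equal them.
Comparing (forward last k vs required): k=1: A vs C ✗; k=2: AA vs CG ✗; k=3: GAA vs CGA ✗; k=4: CGAA vs CGAA ✓; k=5: GCGAA vs CGAAT ✗; k=6: AGCGAA vs CGAATG ✗.
Only k = 4 is perfect, so the longest perfect 3' overlap is 4.

Longest perfect overlap: 4 complementary base pairs; significant dimer risk (threshold 3).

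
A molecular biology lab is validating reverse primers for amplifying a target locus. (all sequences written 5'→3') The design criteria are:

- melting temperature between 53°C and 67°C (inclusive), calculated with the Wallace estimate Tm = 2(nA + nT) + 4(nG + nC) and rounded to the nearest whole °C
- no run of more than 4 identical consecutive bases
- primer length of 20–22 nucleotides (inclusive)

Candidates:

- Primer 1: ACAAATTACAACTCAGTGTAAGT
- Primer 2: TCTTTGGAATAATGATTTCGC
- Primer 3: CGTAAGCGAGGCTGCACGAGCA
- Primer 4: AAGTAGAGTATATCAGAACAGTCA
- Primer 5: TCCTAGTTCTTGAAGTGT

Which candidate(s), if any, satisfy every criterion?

Primer 1 (23 nt, A=10 T=6 G=3 C=4): Tm = 2·16 + 4·7 = 60°C ✓; longest run = 3 ✓; length 23, outside 20–22 ✗ — fails.
Primer 2 (21 nt, A=5 T=9 G=4 C=3): Tm = 2·14 + 4·7 = 56°C ✓; longest run = 3 ✓; length 21 ✓ — passes.
Primer 3 (22 nt, A=6 T=2 G=8 C=6): Tm = 2·8 + 4·14 = 72°C, outside 53–67°C ✗; longest run = 2 ✓; length 22 ✓ — fails.
Primer 4 (24 nt, A=11 T=5 G=5 C=3): Tm = 2·16 + 4·8 = 64°C ✓; longest run = 2 ✓; length 24, outside 20–22 ✗ — fails.
Primer 5 (18 nt, A=3 T=8 G=4 C=3): Tm = 2·11 + 4·7 = 50°C, outside 53–67°C ✗; longest run = 2 ✓; length 18, outside 20–22 ✗ — fails.

Primer 2 only.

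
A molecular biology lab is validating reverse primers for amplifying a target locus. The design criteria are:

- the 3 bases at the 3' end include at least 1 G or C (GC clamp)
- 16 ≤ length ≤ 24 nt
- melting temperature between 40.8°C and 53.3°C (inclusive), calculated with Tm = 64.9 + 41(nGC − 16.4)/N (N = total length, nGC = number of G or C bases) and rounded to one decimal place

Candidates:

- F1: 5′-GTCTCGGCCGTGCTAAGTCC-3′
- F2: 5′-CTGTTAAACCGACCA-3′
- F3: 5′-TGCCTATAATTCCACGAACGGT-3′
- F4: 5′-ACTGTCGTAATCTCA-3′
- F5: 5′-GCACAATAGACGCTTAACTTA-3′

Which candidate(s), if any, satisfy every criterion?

F1 (20 nt, A=2 T=5 G=6 C=7): 3' end TCC has 2 G/C ✓; length 20 ✓; Tm = 64.9 + 41·(13 − 16.4)/20 = 57.9°C, outside 40.8–53.3°C ✗ — fails.
F2 (15 nt, A=5 T=3 G=2 C=5): 3' end CCA has 2 G/C ✓; length 15, outside 16–24 ✗; Tm = 64.9 + 41·(7 − 16.4)/15 = 39.2°C, outside 40.8–53.3°C ✗ — fails.
F3 (22 nt, A=6 T=6 G=4 C=6): 3' end GGT has 2 G/C ✓; length 22 ✓; Tm = 64.9 + 41·(10 − 16.4)/22 = 53.0°C ✓ — passes.
F4 (15 nt, A=4 T=5 G=2 C=4): 3' end TCA has 1 G/C ✓; length 15, outside 16–24 ✗; Tm = 64.9 + 41·(6 − 16.4)/15 = 36.5°C, outside 40.8–53.3°C ✗ — fails.
F5 (21 nt, A=8 T=5 G=3 C=5): 3' end TTA has 0 G/C, need ≥1 ✗; length 21 ✓; Tm = 64.9 + 41·(8 − 16.4)/21 = 48.5°C ✓ — fails.

F3 only.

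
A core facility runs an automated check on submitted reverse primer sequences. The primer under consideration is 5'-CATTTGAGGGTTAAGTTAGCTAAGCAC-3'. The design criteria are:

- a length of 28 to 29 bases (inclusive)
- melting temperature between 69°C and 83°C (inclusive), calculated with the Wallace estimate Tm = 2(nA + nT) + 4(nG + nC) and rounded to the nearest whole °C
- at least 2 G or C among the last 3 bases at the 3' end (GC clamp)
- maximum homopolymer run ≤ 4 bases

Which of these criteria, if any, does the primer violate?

Fails: length.

Base counts: A=8, T=8, G=7, C=4 (length 27).
length: length 27, outside 28–29 ✗
Tm: Tm = 2·16 + 4·11 = 76°C ✓
GC clamp: 3' end CAC has 2 G/C ✓
homopolymer run: longest run = 3 ✓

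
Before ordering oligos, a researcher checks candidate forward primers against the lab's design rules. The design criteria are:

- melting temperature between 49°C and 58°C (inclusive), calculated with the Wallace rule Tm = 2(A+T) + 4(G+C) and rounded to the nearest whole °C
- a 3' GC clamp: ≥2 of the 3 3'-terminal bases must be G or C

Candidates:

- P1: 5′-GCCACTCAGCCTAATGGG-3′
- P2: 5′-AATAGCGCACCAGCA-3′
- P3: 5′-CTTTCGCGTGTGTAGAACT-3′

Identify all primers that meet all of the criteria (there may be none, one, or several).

P1 (18 nt, A=4 T=3 G=5 C=6): Tm = 2·7 + 4·11 = 58°C ✓; 3' end GGG has 3 G/C ✓ — passes.
P2 (15 nt, A=6 T=1 G=3 C=5): Tm = 2·7 + 4·8 = 46°C, outside 49–58°C ✗; 3' end GCA has 2 G/C ✓ — fails.
P3 (19 nt, A=3 T=7 G=5 C=4): Tm = 2·10 + 4·9 = 56°C ✓; 3' end ACT has 1 G/C, need ≥2 ✗ — fails.

P1 only.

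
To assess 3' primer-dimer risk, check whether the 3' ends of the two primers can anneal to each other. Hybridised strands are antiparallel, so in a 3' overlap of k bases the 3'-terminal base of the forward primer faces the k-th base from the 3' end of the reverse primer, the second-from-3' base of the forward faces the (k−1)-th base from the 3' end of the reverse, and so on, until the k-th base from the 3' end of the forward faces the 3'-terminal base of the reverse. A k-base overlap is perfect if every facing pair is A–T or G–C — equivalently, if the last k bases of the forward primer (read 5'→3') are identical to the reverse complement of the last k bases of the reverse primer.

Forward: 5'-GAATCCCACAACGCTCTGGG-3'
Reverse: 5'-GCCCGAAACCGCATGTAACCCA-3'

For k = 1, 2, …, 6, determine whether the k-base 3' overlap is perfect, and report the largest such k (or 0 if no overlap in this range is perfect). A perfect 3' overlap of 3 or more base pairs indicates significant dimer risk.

Last 6 bases (5'→3') — forward …TCTGGG, reverse …AACCCA.
Reverse complement of the reverse primer's last 6 bases: TGGGTT; its first k bases are the reverse complement of the reverse primer's last k bases, so a perfect k-base overlap needs the forward primer's last k bases to equal them.
Comparing (forward last k vs required): k=1: G vs T ✗; k=2: GG vs TG ✗; k=3: GGG vs TGG ✗; k=4: TGGG vs TGGG ✓; k=5: CTGGG vs TGGGT ✗; k=6: TCTGGG vs TGGGTT ✗.
Only k = 4 is perfect, so the longest perfect 3' overlap is 4.

Longest perfect overlap: 4 complementary base pairs; significant dimer risk (threshold 3).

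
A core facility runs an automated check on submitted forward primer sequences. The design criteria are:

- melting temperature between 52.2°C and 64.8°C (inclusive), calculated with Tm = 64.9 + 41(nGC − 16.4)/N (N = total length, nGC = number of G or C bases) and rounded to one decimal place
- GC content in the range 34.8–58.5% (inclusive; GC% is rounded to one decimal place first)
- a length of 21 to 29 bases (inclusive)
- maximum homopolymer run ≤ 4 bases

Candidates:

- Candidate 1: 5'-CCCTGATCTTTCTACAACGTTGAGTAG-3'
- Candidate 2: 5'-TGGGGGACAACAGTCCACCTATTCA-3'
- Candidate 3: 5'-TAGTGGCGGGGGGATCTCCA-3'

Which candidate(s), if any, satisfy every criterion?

Candidate 1 (27 nt, A=6 T=9 G=5 C=7): Tm = 64.9 + 41·(12 − 16.4)/27 = 58.2°C ✓; GC 12/27 = 44.4% ✓; length 27 ✓; longest run = 3 ✓ — passes.
Candidate 2 (25 nt, A=7 T=5 G=6 C=7): Tm = 64.9 + 41·(13 − 16.4)/25 = 59.3°C ✓; GC 13/25 = 52.0% ✓; length 25 ✓; longest run = 5, exceeds 4 ✗ — fails.
Candidate 3 (20 nt, A=3 T=4 G=9 C=4): Tm = 64.9 + 41·(13 − 16.4)/20 = 57.9°C ✓; GC 13/20 = 65.0%, outside 34.8–58.5% ✗; length 20, outside 21–29 ✗; longest run = 6, exceeds 4 ✗ — fails.

Candidate 1 only.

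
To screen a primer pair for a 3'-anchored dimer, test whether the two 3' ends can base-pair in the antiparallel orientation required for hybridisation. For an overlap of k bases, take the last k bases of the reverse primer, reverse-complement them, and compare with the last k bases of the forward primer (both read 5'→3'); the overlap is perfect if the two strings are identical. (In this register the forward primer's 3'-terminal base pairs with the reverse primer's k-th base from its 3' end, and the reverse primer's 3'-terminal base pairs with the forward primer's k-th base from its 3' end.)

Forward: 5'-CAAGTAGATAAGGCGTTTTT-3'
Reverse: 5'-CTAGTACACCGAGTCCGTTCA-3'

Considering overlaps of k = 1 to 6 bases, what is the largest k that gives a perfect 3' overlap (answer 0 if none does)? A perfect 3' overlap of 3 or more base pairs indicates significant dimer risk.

Longest perfect overlap: 1 complementary base pair; below the dimer-risk threshold (threshold 3).

Last 6 bases (5'→3') — forward …GTTTTT, reverse …CGTTCA.
Reverse complement of the reverse primer's last 6 bases: TGAACG; its first k bases are the reverse complement of the reverse primer's last k bases, so a perfect k-base overlap needs the forward primer's last k bases to equal them.
Comparing (forward last k vs required): k=1: T vs T ✓; k=2: TT vs TG ✗; k=3: TTT vs TGA ✗; k=4: TTTT vs TGAA ✗; k=5: TTTTT vs TGAAC ✗; k=6: GTTTTT vs TGAACG ✗.
Only k = 1 is perfect, so the longest perfect 3' overlap is 1.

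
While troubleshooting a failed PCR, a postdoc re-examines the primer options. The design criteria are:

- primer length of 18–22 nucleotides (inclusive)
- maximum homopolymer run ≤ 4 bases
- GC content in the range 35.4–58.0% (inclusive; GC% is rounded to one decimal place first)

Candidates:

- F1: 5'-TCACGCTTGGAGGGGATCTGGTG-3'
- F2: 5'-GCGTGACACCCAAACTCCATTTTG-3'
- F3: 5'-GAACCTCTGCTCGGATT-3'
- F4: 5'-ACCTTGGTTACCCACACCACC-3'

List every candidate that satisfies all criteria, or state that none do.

F1 (23 nt, A=3 T=6 G=10 C=4): length 23, outside 18–22 ✗; longest run = 4 ✓; GC 14/23 = 60.9%, outside 35.4–58.0% ✗ — fails.
F2 (24 nt, A=6 T=6 G=4 C=8): length 24, outside 18–22 ✗; longest run = 4 ✓; GC 12/24 = 50.0% ✓ — fails.
F3 (17 nt, A=3 T=5 G=4 C=5): length 17, outside 18–22 ✗; longest run = 2 ✓; GC 9/17 = 52.9% ✓ — fails.
F4 (21 nt, A=5 T=4 G=2 C=10): length 21 ✓; longest run = 3 ✓; GC 12/21 = 57.1% ✓ — passes.

F4 only.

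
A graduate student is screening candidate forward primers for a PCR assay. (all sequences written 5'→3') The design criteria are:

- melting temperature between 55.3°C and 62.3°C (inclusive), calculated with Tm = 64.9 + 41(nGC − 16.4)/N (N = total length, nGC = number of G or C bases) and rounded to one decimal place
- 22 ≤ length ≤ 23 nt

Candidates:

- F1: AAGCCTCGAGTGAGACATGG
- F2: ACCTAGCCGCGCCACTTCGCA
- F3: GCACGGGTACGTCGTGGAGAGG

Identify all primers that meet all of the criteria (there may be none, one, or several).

F1 (20 nt, A=6 T=3 G=7 C=4): Tm = 64.9 + 41·(11 − 16.4)/20 = 53.8°C, outside 55.3–62.3°C ✗; length 20, outside 22–23 ✗ — fails.
F2 (21 nt, A=4 T=3 G=4 C=10): Tm = 64.9 + 41·(14 − 16.4)/21 = 60.2°C ✓; length 21, outside 22–23 ✗ — fails.
F3 (22 nt, A=4 T=3 G=11 C=4): Tm = 64.9 + 41·(15 − 16.4)/22 = 62.3°C ✓; length 22 ✓ — passes.

F3 only.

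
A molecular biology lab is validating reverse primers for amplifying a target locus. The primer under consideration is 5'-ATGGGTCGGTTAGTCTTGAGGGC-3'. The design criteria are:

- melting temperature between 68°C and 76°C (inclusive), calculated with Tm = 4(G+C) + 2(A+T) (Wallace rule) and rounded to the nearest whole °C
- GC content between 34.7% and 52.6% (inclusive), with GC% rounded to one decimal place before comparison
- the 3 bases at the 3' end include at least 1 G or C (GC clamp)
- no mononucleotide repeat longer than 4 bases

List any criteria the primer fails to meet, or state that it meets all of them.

Fails: GC content.

Base counts: A=3, T=7, G=10, C=3 (length 23).
Tm: Tm = 2·10 + 4·13 = 72°C ✓
GC content: GC 13/23 = 56.5%, outside 34.7–52.6% ✗
GC clamp: 3' end GGC has 3 G/C ✓
homopolymer run: longest run = 3 ✓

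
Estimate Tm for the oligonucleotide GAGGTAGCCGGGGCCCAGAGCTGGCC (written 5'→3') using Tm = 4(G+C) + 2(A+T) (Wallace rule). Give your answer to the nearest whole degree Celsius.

92°C

Base counts: A=4, T=2, G=12, C=8 (length 26).
Tm = 2·(4+2) + 4·(12+8) = 2·6 + 4·20 = 12 + 80 = 92°C.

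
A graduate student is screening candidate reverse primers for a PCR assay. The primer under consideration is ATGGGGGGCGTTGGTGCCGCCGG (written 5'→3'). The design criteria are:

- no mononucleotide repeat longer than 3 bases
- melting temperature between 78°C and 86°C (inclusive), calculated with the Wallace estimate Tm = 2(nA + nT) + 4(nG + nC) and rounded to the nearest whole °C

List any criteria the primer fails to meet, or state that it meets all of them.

Fails: homopolymer run.

Base counts: A=1, T=4, G=13, C=5 (length 23).
homopolymer run: longest run = 6, exceeds 3 ✗
Tm: Tm = 2·5 + 4·18 = 82°C ✓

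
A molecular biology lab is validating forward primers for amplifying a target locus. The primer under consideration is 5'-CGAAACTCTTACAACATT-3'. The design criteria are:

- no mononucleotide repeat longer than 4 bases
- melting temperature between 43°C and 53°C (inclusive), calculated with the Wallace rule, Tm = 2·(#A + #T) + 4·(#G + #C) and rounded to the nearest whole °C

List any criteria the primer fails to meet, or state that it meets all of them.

Base counts: A=7, T=5, G=1, C=5 (length 18).
homopolymer run: longest run = 3 ✓
Tm: Tm = 2·12 + 4·6 = 48°C ✓

Meets all criteria.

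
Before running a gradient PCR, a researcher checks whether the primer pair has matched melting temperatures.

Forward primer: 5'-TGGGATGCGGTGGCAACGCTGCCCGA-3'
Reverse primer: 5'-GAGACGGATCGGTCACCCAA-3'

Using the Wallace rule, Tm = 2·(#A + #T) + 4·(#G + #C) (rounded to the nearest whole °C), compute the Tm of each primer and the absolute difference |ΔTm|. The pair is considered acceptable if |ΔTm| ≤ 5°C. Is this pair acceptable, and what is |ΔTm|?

Forward: A=4 T=4 G=11 C=7 → Tm = 2·8 + 4·18 = 88°C.
Reverse: A=6 T=2 G=6 C=6 → Tm = 2·8 + 4·12 = 64°C.
|ΔTm| = |88 − 64| = 24°C, > 5°C.

|ΔTm| = 24°C; the pair is not acceptable.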